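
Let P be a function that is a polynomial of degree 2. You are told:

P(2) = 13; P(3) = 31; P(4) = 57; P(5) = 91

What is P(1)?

Write P(m) = am² + bm + c; the 4 given values yield a linear system in the 3 coefficients.
Solving, P(m) = 4m² - 2m + 1.
Then P(1) = 3.

3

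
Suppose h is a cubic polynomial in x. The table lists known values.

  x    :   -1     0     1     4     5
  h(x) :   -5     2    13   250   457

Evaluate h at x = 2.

46

Write h(x) = ax³ + bx² + cx + d; the 5 given values yield a linear system in the 4 coefficients.
Solving, h(x) = 3x³ + 2x² + 6x + 2.
Then h(2) = 46.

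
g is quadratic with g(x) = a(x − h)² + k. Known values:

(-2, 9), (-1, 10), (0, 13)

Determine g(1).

First differences 1, 3; second difference 2 = 2a, so a = 1.
Expanding, the x-coefficient is −2ah = -2h; matching it to the data gives h = -2, and then k = 9.
So g(x) = 1(x + 2)² + 9.
g(1) = 1·3² + 9 = 18.

18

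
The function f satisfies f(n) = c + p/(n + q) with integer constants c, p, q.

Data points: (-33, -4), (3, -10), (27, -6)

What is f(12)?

(f(n) − c)(n + q) = p for each data point; the three points give a linear system in c and q, then p follows.
Solving: c = -5, q = 3, p = -30, so f(n) = -5 − 30/(n + 3).
Then f(12) = -5 − 30/15 = -7.

-7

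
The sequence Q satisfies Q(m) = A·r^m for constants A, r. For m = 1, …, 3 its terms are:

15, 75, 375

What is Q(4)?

Consecutive ratio: 75/15 = 5, and 375/75 = 5, so r = 5.
Then A·5^1 = 15 gives A = 3, and Q(m) = 3·5^m.
Q(4) = 3·5^4 = 1875.

1875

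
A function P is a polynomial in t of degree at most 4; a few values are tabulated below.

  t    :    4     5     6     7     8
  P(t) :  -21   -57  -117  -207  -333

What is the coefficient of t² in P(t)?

3

First differences: -36, -60, -90, -126. Second differences: -24, -30, -36. Third differences: -6, -6.
Level-3 differences are constant, so P has degree 3.
Fitting a degree-3 polynomial gives P(t) = -t³ + 3t² - 2t + 3.
The coefficient of t² is 3.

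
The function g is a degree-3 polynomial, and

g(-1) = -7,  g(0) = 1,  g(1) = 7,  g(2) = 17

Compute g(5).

131

Write g(t) = at³ + bt² + ct + d; the 4 given values yield a linear system in the 4 coefficients.
Solving, g(t) = t³ - t² + 6t + 1.
Then g(5) = 131.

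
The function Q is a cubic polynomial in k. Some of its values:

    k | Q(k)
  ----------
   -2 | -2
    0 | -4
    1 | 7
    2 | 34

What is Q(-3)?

-1

Write Q(k) = ak³ + bk² + ck + d; the 4 given values yield a linear system in the 4 coefficients.
Solving, Q(k) = k³ + 5k² + 5k - 4.
Then Q(-3) = -1.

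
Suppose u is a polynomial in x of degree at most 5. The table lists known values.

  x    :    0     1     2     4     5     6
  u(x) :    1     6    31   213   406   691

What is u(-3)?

Write u(x) = ax^5 + bx^4 + cx³ + dx² + ex + p; the 6 given values yield a linear system in the 6 coefficients.
Solving, the top 2 coefficients vanish, and u(x) = 3x³ + x² + x + 1.
Then u(-3) = -74.

-74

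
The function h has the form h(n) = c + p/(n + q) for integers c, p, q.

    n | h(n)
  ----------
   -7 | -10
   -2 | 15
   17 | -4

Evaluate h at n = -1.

(h(n) − c)(n + q) = p for each data point; the three points give a linear system in c and q, then p follows.
Solving: c = -5, q = 3, p = 20, so h(n) = -5 + 20/(n + 3).
Then h(-1) = -5 + 20/2 = 5.

5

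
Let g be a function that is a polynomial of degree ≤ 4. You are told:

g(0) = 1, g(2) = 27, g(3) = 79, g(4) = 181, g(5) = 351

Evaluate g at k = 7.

Write g(k) = ak^4 + bk³ + ck² + dk + e; the 5 given values yield a linear system in the 5 coefficients.
Solving, the leading coefficient vanishes, and g(k) = 3k³ - 2k² + 5k + 1.
Then g(7) = 967.

967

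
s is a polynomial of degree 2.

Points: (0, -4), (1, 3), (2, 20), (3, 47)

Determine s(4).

Write s(t) = at² + bt + c; the 4 given values yield a linear system in the 3 coefficients.
Solving, s(t) = 5t² + 2t - 4.
Then s(4) = 84.

84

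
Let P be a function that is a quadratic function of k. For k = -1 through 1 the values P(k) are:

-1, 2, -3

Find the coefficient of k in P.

-1

Write P(k) = ak² + bk + c; the 3 given values yield a linear system in the 3 coefficients.
Solving, P(k) = -4k² - k + 2.
The coefficient of k is -1.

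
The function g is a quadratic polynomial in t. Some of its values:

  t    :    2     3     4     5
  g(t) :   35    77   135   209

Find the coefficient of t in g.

2

First differences: 42, 58, 74. Second differences: 16, 16.
Level-2 differences are constant, so g has degree 2.
Fitting a degree-2 polynomial gives g(t) = 8t² + 2t - 1.
The coefficient of t is 2.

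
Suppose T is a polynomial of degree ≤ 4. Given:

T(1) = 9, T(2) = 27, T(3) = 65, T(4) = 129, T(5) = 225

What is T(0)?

Write T(x) = ax^4 + bx³ + cx² + dx + e; the 5 given values yield a linear system in the 5 coefficients.
Solving, the leading coefficient vanishes, and T(x) = x³ + 4x² - x + 5.
The constant term is T(0) = 5.

5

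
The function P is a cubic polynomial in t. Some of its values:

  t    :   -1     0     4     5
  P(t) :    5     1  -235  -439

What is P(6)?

Write P(t) = at³ + bt² + ct + d; the 4 given values yield a linear system in the 4 coefficients.
Solving, P(t) = -3t³ - 2t² - 3t + 1.
Then P(6) = -737.

-737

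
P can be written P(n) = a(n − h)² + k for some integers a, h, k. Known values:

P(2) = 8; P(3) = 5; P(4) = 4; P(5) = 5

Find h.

First differences -3, -1, 1; second difference 2 = 2a, so a = 1.
Expanding, the n-coefficient is −2ah = -2h; matching it to the data gives h = 4, and then k = 4.
So P(n) = 1(n − 4)² + 4.
Hence h = 4.

4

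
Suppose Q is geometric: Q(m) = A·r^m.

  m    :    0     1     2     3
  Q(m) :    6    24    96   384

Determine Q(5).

6144

Consecutive ratio: 24/6 = 4, and 96/24 = 4, so r = 4.
Then A·4^0 = 6 gives A = 6, and Q(m) = 6·4^m.
Q(5) = 6·4^5 = 6144.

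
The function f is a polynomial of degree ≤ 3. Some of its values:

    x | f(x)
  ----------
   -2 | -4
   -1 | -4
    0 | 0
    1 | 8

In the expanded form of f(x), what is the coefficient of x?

First differences: 0, 4, 8. Second differences: 4, 4.
Level-2 differences are constant, so f has degree 2.
Fitting a degree-2 polynomial gives f(x) = 2x² + 6x.
The coefficient of x is 6.

6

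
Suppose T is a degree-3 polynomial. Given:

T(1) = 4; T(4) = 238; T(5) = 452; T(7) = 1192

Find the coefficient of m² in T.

Write T(m) = am³ + bm² + cm + d; the 4 given values yield a linear system in the 4 coefficients.
Solving, T(m) = 3m³ + 4m² - 5m + 2.
The coefficient of m² is 4.

4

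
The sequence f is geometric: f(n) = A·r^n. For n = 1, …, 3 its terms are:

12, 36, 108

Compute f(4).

Consecutive ratio: 36/12 = 3, and 108/36 = 3, so r = 3.
Then A·3^1 = 12 gives A = 4, and f(n) = 4·3^n.
f(4) = 4·3^4 = 324.

324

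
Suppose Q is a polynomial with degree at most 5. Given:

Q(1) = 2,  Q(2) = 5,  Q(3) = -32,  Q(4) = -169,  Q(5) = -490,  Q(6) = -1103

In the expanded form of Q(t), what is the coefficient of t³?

First differences: 3, -37, -137, -321, -613. Second differences: -40, -100, -184, -292. Third differences: -60, -84, -108. Fourth differences: -24, -24.
Level-4 differences are constant, so Q has degree 4.
Fitting a degree-4 polynomial gives Q(t) = -t^4 + 5t² + 3t - 5.
The coefficient of t³ is 0.

0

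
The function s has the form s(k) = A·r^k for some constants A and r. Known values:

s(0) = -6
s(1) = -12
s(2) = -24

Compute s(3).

-48

Consecutive ratio: -12/(-6) = 2, and -24/(-12) = 2, so r = 2.
Then A·2^0 = -6 gives A = -6, and s(k) = -6·2^k.
s(3) = -6·2^3 = -48.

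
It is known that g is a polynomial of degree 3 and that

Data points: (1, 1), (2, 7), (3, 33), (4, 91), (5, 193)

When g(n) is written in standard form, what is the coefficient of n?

Write g(n) = an³ + bn² + cn + d; the 5 given values yield a linear system in the 4 coefficients.
Solving, g(n) = 2n³ - 2n² - 2n + 3.
The coefficient of n is -2.

-2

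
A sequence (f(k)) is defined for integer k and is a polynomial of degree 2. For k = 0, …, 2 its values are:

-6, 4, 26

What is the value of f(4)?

106

Write f(k) = ak² + bk + c; the 3 given values yield a linear system in the 3 coefficients.
Solving, f(k) = 6k² + 4k - 6.
Then f(4) = 106.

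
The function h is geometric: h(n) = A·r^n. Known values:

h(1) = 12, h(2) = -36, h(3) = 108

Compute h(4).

Consecutive ratio: -36/12 = -3, and 108/(-36) = -3, so r = -3.
Then A·(-3)^1 = 12 gives A = -4, and h(n) = -4·(-3)^n.
h(4) = -4·(-3)^4 = -324.

-324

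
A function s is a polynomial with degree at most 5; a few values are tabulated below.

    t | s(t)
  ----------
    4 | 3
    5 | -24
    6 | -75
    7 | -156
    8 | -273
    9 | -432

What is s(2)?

9

First differences: -27, -51, -81, -117, -159. Second differences: -24, -30, -36, -42. Third differences: -6, -6, -6.
Level-3 differences are constant, so s has degree 3.
Fitting a degree-3 polynomial gives s(t) = -t³ + 3t² + 7t - 9.
Then s(2) = 9.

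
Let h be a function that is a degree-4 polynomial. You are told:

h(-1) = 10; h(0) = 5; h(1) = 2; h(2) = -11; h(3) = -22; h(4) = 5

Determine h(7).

First differences: -5, -3, -13, -11, 27. Second differences: 2, -10, 2, 38. Third differences: -12, 12, 36. Fourth differences: 24, 24.
Level-4 differences are constant, so h has degree 4.
Fitting a degree-4 polynomial gives h(x) = x^4 - 4x³ + 5.
Then h(7) = 1034.

1034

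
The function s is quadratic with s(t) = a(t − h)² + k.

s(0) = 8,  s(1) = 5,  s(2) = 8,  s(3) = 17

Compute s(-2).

32

First differences -3, 3, 9; second difference 6 = 2a, so a = 3.
Expanding, the t-coefficient is −2ah = -6h; matching it to the data gives h = 1, and then k = 5.
So s(t) = 3(t − 1)² + 5.
s(-2) = 3·(-3)² + 5 = 32.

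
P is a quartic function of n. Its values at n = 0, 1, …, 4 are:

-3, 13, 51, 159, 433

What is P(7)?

Write P(n) = an^4 + bn³ + cn² + dn + e; the 5 given values yield a linear system in the 5 coefficients.
Solving, P(n) = 2n^4 - 4n³ + 9n² + 9n - 3.
Then P(7) = 3931.

3931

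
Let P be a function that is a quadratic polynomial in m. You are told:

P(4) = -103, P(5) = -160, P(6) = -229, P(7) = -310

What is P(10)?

First differences: -57, -69, -81. Second differences: -12, -12.
Level-2 differences are constant, so P has degree 2.
Fitting a degree-2 polynomial gives P(m) = -6m² - 3m + 5.
Then P(10) = -625.

-625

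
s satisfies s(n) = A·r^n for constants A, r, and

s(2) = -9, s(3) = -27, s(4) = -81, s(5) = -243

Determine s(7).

Consecutive ratio: -27/(-9) = 3, and -81/(-27) = 3, so r = 3.
Then A·3^2 = -9 gives A = -1, and s(n) = -1·3^n.
s(7) = -1·3^7 = -2187.

-2187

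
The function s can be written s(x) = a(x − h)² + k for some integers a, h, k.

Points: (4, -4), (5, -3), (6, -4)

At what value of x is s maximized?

First differences 1, -1; second difference -2 = 2a, so a = -1.
Expanding, the x-coefficient is −2ah = 2h; matching it to the data gives h = 5, and then k = -3.
So s(x) = -1(x − 5)² − 3.
Hence h = 5.

5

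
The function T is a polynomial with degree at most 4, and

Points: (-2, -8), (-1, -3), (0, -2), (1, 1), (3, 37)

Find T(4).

Write T(x) = ax^4 + bx³ + cx² + dx + e; the 5 given values yield a linear system in the 5 coefficients.
Solving, the leading coefficient vanishes, and T(x) = x³ + x² + x - 2.
Then T(4) = 82.

82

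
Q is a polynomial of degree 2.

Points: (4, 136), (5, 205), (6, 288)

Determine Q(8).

496

Write Q(m) = am² + bm + c; the 3 given values yield a linear system in the 3 coefficients.
Solving, Q(m) = 7m² + 6m.
Then Q(8) = 496.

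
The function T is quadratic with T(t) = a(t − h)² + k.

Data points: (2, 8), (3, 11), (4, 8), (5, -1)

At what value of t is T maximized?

3

First differences 3, -3, -9; second difference -6 = 2a, so a = -3.
Expanding, the t-coefficient is −2ah = 6h; matching it to the data gives h = 3, and then k = 11.
So T(t) = -3(t − 3)² + 11.
Hence h = 3.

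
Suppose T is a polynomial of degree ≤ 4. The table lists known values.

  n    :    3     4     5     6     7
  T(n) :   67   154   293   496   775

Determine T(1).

First differences: 87, 139, 203, 279. Second differences: 52, 64, 76. Third differences: 12, 12.
Level-3 differences are constant, so T has degree 3.
Fitting a degree-3 polynomial gives T(n) = 2n³ + 2n² - n - 2.
Then T(1) = 1.

1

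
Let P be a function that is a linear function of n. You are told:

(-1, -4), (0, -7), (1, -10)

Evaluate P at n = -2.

-1

First differences: -3, -3.
Level-1 differences are constant, so P has degree 1.
Fitting a degree-1 polynomial gives P(n) = -3n - 7.
Then P(-2) = -1.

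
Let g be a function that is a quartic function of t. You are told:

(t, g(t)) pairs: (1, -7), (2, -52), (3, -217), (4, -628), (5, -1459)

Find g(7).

-5317

Write g(t) = at^4 + bt³ + ct² + dt + e; the 5 given values yield a linear system in the 5 coefficients.
Solving, g(t) = -2t^4 - t³ - 4t² + 4t - 4.
Then g(7) = -5317.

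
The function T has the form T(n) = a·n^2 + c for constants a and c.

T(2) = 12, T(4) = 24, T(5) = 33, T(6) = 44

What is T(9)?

89

From T(2) = 12 and T(4) = 24: 4a + c = 12 and 16a + c = 24.
Subtracting: 12a = 12, so a = 1; then c = 12 − 1·4 = 8.
So T(n) = 1n² + 8, and T(9) = 89.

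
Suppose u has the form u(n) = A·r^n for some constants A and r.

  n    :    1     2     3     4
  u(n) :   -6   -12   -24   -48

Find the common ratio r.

Consecutive ratio: -12/(-6) = 2, and -24/(-12) = 2, so r = 2.
Then A·2^1 = -6 gives A = -3, and u(n) = -3·2^n.

2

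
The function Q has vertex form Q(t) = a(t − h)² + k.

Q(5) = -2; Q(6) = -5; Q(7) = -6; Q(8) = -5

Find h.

7

First differences -3, -1, 1; second difference 2 = 2a, so a = 1.
Expanding, the t-coefficient is −2ah = -2h; matching it to the data gives h = 7, and then k = -6.
So Q(t) = 1(t − 7)² − 6.
Hence h = 7.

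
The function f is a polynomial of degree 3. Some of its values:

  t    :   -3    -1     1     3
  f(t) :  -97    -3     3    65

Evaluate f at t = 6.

578

Write f(t) = at³ + bt² + ct + d; the 4 given values yield a linear system in the 4 coefficients.
Solving, f(t) = 3t³ - 2t² + 2.
Then f(6) = 578.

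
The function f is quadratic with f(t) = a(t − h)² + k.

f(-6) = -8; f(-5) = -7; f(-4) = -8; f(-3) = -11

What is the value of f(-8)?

First differences 1, -1, -3; second difference -2 = 2a, so a = -1.
Expanding, the t-coefficient is −2ah = 2h; matching it to the data gives h = -5, and then k = -7.
So f(t) = -1(t + 5)² − 7.
f(-8) = -1·(-3)² − 7 = -16.

-16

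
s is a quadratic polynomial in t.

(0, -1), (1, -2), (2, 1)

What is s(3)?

8

Write s(t) = at² + bt + c; the 3 given values yield a linear system in the 3 coefficients.
Solving, s(t) = 2t² - 3t - 1.
Then s(3) = 8.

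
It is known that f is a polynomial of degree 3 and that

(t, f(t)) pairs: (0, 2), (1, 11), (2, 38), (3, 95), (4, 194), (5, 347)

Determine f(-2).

-10

Write f(t) = at³ + bt² + ct + d; the 6 given values yield a linear system in the 4 coefficients.
Solving, f(t) = 2t³ + 3t² + 4t + 2.
Then f(-2) = -10.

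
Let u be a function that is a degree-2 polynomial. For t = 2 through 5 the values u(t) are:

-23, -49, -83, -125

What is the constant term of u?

First differences: -26, -34, -42. Second differences: -8, -8.
Level-2 differences are constant, so u has degree 2.
Fitting a degree-2 polynomial gives u(t) = -4t² - 6t + 5.
The constant term is u(0) = 5.

5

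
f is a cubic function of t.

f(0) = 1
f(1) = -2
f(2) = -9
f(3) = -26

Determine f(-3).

Write f(t) = at³ + bt² + ct + d; the 4 given values yield a linear system in the 4 coefficients.
Solving, f(t) = -t³ + t² - 3t + 1.
Then f(-3) = 46.

46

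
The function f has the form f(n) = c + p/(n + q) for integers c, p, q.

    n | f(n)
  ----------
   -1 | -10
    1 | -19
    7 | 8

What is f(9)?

5

(f(n) − c)(n + q) = p for each data point; the three points give a linear system in c and q, then p follows.
Solving: c = -1, q = -3, p = 36, so f(n) = -1 + 36/(n − 3).
Then f(9) = -1 + 36/6 = 5.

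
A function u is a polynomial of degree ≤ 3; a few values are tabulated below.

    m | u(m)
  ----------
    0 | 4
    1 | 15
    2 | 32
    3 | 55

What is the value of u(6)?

Write u(m) = am³ + bm² + cm + d; the 4 given values yield a linear system in the 4 coefficients.
Solving, the leading coefficient vanishes, and u(m) = 3m² + 8m + 4.
Then u(6) = 160.

160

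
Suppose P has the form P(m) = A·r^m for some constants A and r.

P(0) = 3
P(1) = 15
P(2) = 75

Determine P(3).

375

Consecutive ratio: 15/3 = 5, and 75/15 = 5, so r = 5.
Then A·5^0 = 3 gives A = 3, and P(m) = 3·5^m.
P(3) = 3·5^3 = 375.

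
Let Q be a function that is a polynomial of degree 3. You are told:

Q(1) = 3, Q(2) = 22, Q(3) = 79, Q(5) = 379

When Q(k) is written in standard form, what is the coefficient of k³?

3

Write Q(k) = ak³ + bk² + ck + d; the 4 given values yield a linear system in the 4 coefficients.
Solving, Q(k) = 3k³ + k² - 5k + 4.
The coefficient of k³ is 3.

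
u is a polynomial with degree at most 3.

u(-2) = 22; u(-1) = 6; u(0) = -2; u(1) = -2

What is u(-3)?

46

First differences: -16, -8, 0. Second differences: 8, 8.
Level-2 differences are constant, so u has degree 2.
Fitting a degree-2 polynomial gives u(m) = 4m² - 4m - 2.
Then u(-3) = 46.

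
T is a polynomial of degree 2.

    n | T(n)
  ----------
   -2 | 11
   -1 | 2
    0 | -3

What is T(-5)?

62

Write T(n) = an² + bn + c; the 3 given values yield a linear system in the 3 coefficients.
Solving, T(n) = 2n² - 3n - 3.
Then T(-5) = 62.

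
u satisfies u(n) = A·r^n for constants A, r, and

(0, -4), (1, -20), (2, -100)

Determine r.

Consecutive ratio: -20/(-4) = 5, and -100/(-20) = 5, so r = 5.
Then A·5^0 = -4 gives A = -4, and u(n) = -4·5^n.

5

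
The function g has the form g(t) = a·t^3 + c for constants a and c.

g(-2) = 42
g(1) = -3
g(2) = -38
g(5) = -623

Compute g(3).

From g(-2) = 42 and g(1) = -3: -8a + c = 42 and 1a + c = -3.
Subtracting: 9a = -45, so a = -5; then c = 42 − (-5)·(-8) = 2.
So g(t) = -5t³ + 2, and g(3) = -133.

-133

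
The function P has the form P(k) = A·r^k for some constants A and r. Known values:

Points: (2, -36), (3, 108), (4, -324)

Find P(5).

972

Consecutive ratio: 108/(-36) = -3, and -324/108 = -3, so r = -3.
Then A·(-3)^2 = -36 gives A = -4, and P(k) = -4·(-3)^k.
P(5) = -4·(-3)^5 = 972.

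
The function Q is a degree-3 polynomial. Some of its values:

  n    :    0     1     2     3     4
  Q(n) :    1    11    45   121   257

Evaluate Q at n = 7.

1205

Write Q(n) = an³ + bn² + cn + d; the 5 given values yield a linear system in the 4 coefficients.
Solving, Q(n) = 3n³ + 3n² + 4n + 1.
Then Q(7) = 1205.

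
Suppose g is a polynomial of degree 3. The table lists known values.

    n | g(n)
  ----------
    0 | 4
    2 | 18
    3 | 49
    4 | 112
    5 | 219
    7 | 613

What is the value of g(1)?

Write g(n) = an³ + bn² + cn + d; the 6 given values yield a linear system in the 4 coefficients.
Solving, g(n) = 2n³ - 2n² + 3n + 4.
Then g(1) = 7.

7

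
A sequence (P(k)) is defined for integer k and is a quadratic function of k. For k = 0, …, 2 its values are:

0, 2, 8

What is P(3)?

18

Write P(k) = ak² + bk + c; the 3 given values yield a linear system in the 3 coefficients.
Solving, P(k) = 2k².
Then P(3) = 18.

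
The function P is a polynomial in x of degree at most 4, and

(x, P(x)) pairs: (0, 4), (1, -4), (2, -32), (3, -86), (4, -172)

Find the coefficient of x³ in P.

Write P(x) = ax^4 + bx³ + cx² + dx + e; the 5 given values yield a linear system in the 5 coefficients.
Solving, the leading coefficient vanishes, and P(x) = -x³ - 7x² + 4.
The coefficient of x³ is -1.

-1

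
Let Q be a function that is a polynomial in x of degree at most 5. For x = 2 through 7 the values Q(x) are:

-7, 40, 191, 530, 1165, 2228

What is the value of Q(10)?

First differences: 47, 151, 339, 635, 1063. Second differences: 104, 188, 296, 428. Third differences: 84, 108, 132. Fourth differences: 24, 24.
Level-4 differences are constant, so Q has degree 4.
Fitting a degree-4 polynomial gives Q(x) = x^4 - 3x² - 3x - 5.
Then Q(10) = 9665.

9665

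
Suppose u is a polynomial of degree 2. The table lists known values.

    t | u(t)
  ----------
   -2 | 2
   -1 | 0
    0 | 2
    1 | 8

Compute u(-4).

18

First differences: -2, 2, 6. Second differences: 4, 4.
Level-2 differences are constant, so u has degree 2.
Fitting a degree-2 polynomial gives u(t) = 2t² + 4t + 2.
Then u(-4) = 18.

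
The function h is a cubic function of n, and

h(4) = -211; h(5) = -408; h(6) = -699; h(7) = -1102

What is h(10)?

Write h(n) = an³ + bn² + cn + d; the 4 given values yield a linear system in the 4 coefficients.
Solving, h(n) = -3n³ - 2n² + 4n - 3.
Then h(10) = -3163.

-3163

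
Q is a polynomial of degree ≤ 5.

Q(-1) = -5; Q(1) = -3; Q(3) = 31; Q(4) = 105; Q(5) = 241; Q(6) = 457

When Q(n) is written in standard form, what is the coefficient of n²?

Write Q(n) = an^5 + bn^4 + cn³ + dn² + en + p; the 6 given values yield a linear system in the 6 coefficients.
Solving, the top 2 coefficients vanish, and Q(n) = 3n³ - 5n² - 2n + 1.
The coefficient of n² is -5.

-5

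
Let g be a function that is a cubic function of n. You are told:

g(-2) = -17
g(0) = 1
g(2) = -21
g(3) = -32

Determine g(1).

-8

Write g(n) = an³ + bn² + cn + d; the 4 given values yield a linear system in the 4 coefficients.
Solving, g(n) = n³ - 5n² - 5n + 1.
Then g(1) = -8.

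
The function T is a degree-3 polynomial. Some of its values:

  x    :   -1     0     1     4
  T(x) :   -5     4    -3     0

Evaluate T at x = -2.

Write T(x) = ax³ + bx² + cx + d; the 4 given values yield a linear system in the 4 coefficients.
Solving, T(x) = 2x³ - 8x² - x + 4.
Then T(-2) = -42.

-42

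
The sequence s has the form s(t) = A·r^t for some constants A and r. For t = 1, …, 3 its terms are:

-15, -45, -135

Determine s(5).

Consecutive ratio: -45/(-15) = 3, and -135/(-45) = 3, so r = 3.
Then A·3^1 = -15 gives A = -5, and s(t) = -5·3^t.
s(5) = -5·3^5 = -1215.

-1215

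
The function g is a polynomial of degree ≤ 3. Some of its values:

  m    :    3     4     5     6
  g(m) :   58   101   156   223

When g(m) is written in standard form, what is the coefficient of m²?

6

First differences: 43, 55, 67. Second differences: 12, 12.
Level-2 differences are constant, so g has degree 2.
Fitting a degree-2 polynomial gives g(m) = 6m² + m + 1.
The coefficient of m² is 6.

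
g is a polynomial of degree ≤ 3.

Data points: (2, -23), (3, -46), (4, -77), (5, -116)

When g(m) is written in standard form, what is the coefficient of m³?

0

First differences: -23, -31, -39. Second differences: -8, -8.
Level-2 differences are constant, so g has degree 2.
Fitting a degree-2 polynomial gives g(m) = -4m² - 3m - 1.
The coefficient of m³ is 0.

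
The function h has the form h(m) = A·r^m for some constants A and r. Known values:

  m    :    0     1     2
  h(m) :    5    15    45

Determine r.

Consecutive ratio: 15/5 = 3, and 45/15 = 3, so r = 3.
Then A·3^0 = 5 gives A = 5, and h(m) = 5·3^m.

3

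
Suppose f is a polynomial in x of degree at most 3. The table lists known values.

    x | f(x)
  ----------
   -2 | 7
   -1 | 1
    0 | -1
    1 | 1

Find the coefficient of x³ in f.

First differences: -6, -2, 2. Second differences: 4, 4.
Level-2 differences are constant, so f has degree 2.
Fitting a degree-2 polynomial gives f(x) = 2x² - 1.
The coefficient of x³ is 0.

0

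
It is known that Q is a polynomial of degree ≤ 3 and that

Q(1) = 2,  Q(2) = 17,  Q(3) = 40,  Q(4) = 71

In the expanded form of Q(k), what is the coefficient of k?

First differences: 15, 23, 31. Second differences: 8, 8.
Level-2 differences are constant, so Q has degree 2.
Fitting a degree-2 polynomial gives Q(k) = 4k² + 3k - 5.
The coefficient of k is 3.

3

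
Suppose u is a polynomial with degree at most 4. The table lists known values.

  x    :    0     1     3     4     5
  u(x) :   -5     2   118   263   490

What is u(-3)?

-38

Write u(x) = ax^4 + bx³ + cx² + dx + e; the 5 given values yield a linear system in the 5 coefficients.
Solving, the leading coefficient vanishes, and u(x) = 3x³ + 5x² - x - 5.
Then u(-3) = -38.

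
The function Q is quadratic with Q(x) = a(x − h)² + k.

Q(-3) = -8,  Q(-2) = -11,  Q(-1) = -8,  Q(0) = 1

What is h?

-2

First differences -3, 3, 9; second difference 6 = 2a, so a = 3.
Expanding, the x-coefficient is −2ah = -6h; matching it to the data gives h = -2, and then k = -11.
So Q(x) = 3(x + 2)² − 11.
Hence h = -2.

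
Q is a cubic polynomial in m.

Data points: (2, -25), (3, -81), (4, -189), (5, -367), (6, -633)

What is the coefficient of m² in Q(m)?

1

First differences: -56, -108, -178, -266. Second differences: -52, -70, -88. Third differences: -18, -18.
Level-3 differences are constant, so Q has degree 3.
Fitting a degree-3 polynomial gives Q(m) = -3m³ + m² - 4m + 3.
The coefficient of m² is 1.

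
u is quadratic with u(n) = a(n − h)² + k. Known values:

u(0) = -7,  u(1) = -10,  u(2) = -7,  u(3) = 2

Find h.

1

First differences -3, 3, 9; second difference 6 = 2a, so a = 3.
Expanding, the n-coefficient is −2ah = -6h; matching it to the data gives h = 1, and then k = -10.
So u(n) = 3(n − 1)² − 10.
Hence h = 1.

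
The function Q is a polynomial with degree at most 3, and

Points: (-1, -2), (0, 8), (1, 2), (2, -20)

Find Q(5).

-182

First differences: 10, -6, -22. Second differences: -16, -16.
Level-2 differences are constant, so Q has degree 2.
Fitting a degree-2 polynomial gives Q(x) = -8x² + 2x + 8.
Then Q(5) = -182.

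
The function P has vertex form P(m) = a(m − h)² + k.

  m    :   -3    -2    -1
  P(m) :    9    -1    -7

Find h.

0

First differences -10, -6; second difference 4 = 2a, so a = 2.
Expanding, the m-coefficient is −2ah = -4h; matching it to the data gives h = 0, and then k = -9.
So P(m) = 2(m + 0)² − 9.
Hence h = 0.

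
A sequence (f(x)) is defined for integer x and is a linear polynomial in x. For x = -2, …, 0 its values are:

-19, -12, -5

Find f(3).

16

First differences: 7, 7.
Level-1 differences are constant, so f has degree 1.
Fitting a degree-1 polynomial gives f(x) = 7x - 5.
Then f(3) = 16.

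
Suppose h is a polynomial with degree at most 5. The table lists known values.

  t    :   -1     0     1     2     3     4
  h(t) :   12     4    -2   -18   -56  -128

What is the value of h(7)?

-668

First differences: -8, -6, -16, -38, -72. Second differences: 2, -10, -22, -34. Third differences: -12, -12, -12.
Level-3 differences are constant, so h has degree 3.
Fitting a degree-3 polynomial gives h(t) = -2t³ + t² - 5t + 4.
Then h(7) = -668.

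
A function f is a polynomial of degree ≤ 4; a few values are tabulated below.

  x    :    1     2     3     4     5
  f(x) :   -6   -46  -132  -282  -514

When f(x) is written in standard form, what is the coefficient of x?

First differences: -40, -86, -150, -232. Second differences: -46, -64, -82. Third differences: -18, -18.
Level-3 differences are constant, so f has degree 3.
Fitting a degree-3 polynomial gives f(x) = -3x³ - 5x² - 4x + 6.
The coefficient of x is -4.

-4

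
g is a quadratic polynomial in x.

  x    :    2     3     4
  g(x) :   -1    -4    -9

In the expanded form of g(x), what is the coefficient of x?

Write g(x) = ax² + bx + c; the 3 given values yield a linear system in the 3 coefficients.
Solving, g(x) = -x² + 2x - 1.
The coefficient of x is 2.

2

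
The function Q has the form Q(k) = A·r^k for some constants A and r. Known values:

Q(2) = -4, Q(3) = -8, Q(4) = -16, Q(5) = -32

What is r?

Consecutive ratio: -8/(-4) = 2, and -16/(-8) = 2, so r = 2.
Then A·2^2 = -4 gives A = -1, and Q(k) = -1·2^k.

2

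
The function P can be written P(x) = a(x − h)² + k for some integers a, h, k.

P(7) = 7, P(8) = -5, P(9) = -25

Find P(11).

First differences -12, -20; second difference -8 = 2a, so a = -4.
Expanding, the x-coefficient is −2ah = 8h; matching it to the data gives h = 6, and then k = 11.
So P(x) = -4(x − 6)² + 11.
P(11) = -4·5² + 11 = -89.

-89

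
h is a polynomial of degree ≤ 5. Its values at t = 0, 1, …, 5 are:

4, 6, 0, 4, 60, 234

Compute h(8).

2484

Write h(t) = at^5 + bt^4 + ct³ + dt² + et + p; the 6 given values yield a linear system in the 6 coefficients.
Solving, the leading coefficient vanishes, and h(t) = t^4 - 3t³ - 2t² + 6t + 4.
Then h(8) = 2484.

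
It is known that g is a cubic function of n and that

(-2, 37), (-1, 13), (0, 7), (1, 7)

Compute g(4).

Write g(n) = an³ + bn² + cn + d; the 4 given values yield a linear system in the 4 coefficients.
Solving, g(n) = -2n³ + 3n² - n + 7.
Then g(4) = -77.

-77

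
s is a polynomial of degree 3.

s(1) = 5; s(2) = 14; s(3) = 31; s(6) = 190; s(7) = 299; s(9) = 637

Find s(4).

Write s(k) = ak³ + bk² + ck + d; the 6 given values yield a linear system in the 4 coefficients.
Solving, s(k) = k³ - 2k² + 8k - 2.
Then s(4) = 62.

62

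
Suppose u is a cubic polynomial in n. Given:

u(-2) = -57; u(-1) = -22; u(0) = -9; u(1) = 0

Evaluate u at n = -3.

Write u(n) = an³ + bn² + cn + d; the 4 given values yield a linear system in the 4 coefficients.
Solving, u(n) = 3n³ - 2n² + 8n - 9.
Then u(-3) = -132.

-132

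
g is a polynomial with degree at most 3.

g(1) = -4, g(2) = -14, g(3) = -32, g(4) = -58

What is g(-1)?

-8

First differences: -10, -18, -26. Second differences: -8, -8.
Level-2 differences are constant, so g has degree 2.
Fitting a degree-2 polynomial gives g(x) = -4x² + 2x - 2.
Then g(-1) = -8.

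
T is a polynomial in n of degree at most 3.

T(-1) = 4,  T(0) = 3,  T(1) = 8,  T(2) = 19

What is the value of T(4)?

59

Write T(n) = an³ + bn² + cn + d; the 4 given values yield a linear system in the 4 coefficients.
Solving, the leading coefficient vanishes, and T(n) = 3n² + 2n + 3.
Then T(4) = 59.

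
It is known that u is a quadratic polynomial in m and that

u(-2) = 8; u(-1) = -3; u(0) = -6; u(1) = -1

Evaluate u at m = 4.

Write u(m) = am² + bm + c; the 4 given values yield a linear system in the 3 coefficients.
Solving, u(m) = 4m² + m - 6.
Then u(4) = 62.

62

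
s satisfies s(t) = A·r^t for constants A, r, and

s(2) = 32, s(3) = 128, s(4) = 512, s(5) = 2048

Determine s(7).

Consecutive ratio: 128/32 = 4, and 512/128 = 4, so r = 4.
Then A·4^2 = 32 gives A = 2, and s(t) = 2·4^t.
s(7) = 2·4^7 = 32768.

32768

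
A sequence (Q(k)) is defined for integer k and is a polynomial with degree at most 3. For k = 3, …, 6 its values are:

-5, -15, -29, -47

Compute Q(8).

First differences: -10, -14, -18. Second differences: -4, -4.
Level-2 differences are constant, so Q has degree 2.
Fitting a degree-2 polynomial gives Q(k) = -2k² + 4k + 1.
Then Q(8) = -95.

-95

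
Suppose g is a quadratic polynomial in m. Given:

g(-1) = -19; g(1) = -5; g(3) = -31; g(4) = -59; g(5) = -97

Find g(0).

Write g(m) = am² + bm + c; the 5 given values yield a linear system in the 3 coefficients.
Solving, g(m) = -5m² + 7m - 7.
Then g(0) = -7.

-7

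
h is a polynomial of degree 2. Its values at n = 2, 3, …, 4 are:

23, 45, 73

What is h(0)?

-3

Write h(n) = an² + bn + c; the 3 given values yield a linear system in the 3 coefficients.
Solving, h(n) = 3n² + 7n - 3.
The constant term is h(0) = -3.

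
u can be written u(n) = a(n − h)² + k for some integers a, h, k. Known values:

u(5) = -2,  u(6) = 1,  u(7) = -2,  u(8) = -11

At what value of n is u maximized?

First differences 3, -3, -9; second difference -6 = 2a, so a = -3.
Expanding, the n-coefficient is −2ah = 6h; matching it to the data gives h = 6, and then k = 1.
So u(n) = -3(n − 6)² + 1.
Hence h = 6.

6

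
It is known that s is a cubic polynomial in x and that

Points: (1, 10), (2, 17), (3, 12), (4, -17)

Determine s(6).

Write s(x) = ax³ + bx² + cx + d; the 4 given values yield a linear system in the 4 coefficients.
Solving, s(x) = -2x³ + 6x² + 3x + 3.
Then s(6) = -195.

-195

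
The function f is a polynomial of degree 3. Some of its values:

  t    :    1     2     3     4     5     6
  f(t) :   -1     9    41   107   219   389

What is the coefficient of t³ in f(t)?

First differences: 10, 32, 66, 112, 170. Second differences: 22, 34, 46, 58. Third differences: 12, 12, 12.
Level-3 differences are constant, so f has degree 3.
Fitting a degree-3 polynomial gives f(t) = 2t³ - t² - t - 1.
The coefficient of t³ is 2.

2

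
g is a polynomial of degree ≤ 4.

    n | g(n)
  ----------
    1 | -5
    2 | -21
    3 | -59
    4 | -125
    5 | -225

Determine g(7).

-551

First differences: -16, -38, -66, -100. Second differences: -22, -28, -34. Third differences: -6, -6.
Level-3 differences are constant, so g has degree 3.
Fitting a degree-3 polynomial gives g(n) = -n³ - 5n² + 6n - 5.
Then g(7) = -551.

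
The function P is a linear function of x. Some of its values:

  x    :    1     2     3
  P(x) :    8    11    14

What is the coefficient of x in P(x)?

3

First differences: 3, 3.
Level-1 differences are constant, so P has degree 1.
Fitting a degree-1 polynomial gives P(x) = 3x + 5.
The coefficient of x is 3.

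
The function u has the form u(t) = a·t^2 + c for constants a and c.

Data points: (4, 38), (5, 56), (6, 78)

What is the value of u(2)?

14

From u(4) = 38 and u(5) = 56: 16a + c = 38 and 25a + c = 56.
Subtracting: 9a = 18, so a = 2; then c = 38 − 2·16 = 6.
So u(t) = 2t² + 6, and u(2) = 14.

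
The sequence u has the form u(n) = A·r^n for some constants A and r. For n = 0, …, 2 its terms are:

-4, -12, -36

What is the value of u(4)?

Consecutive ratio: -12/(-4) = 3, and -36/(-12) = 3, so r = 3.
Then A·3^0 = -4 gives A = -4, and u(n) = -4·3^n.
u(4) = -4·3^4 = -324.

-324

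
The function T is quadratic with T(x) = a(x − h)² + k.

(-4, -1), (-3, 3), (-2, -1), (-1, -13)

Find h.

-3

First differences 4, -4, -12; second difference -8 = 2a, so a = -4.
Expanding, the x-coefficient is −2ah = 8h; matching it to the data gives h = -3, and then k = 3.
So T(x) = -4(x + 3)² + 3.
Hence h = -3.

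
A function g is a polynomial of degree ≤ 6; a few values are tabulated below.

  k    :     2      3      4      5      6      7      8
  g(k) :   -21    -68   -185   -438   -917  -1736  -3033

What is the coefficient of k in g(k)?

-4

First differences: -47, -117, -253, -479, -819, -1297. Second differences: -70, -136, -226, -340, -478. Third differences: -66, -90, -114, -138. Fourth differences: -24, -24, -24.
Level-4 differences are constant, so g has degree 4.
Fitting a degree-4 polynomial gives g(k) = -k^4 + 3k³ - 7k² - 4k + 7.
The coefficient of k is -4.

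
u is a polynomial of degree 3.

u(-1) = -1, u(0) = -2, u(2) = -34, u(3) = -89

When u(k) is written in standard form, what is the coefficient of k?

Write u(k) = ak³ + bk² + ck + d; the 4 given values yield a linear system in the 4 coefficients.
Solving, u(k) = -2k³ - 3k² - 2k - 2.
The coefficient of k is -2.

-2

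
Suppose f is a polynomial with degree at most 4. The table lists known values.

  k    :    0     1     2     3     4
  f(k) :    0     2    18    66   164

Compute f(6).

Write f(k) = ak^4 + bk³ + ck² + dk + e; the 5 given values yield a linear system in the 5 coefficients.
Solving, the leading coefficient vanishes, and f(k) = 3k³ - 2k² + k.
Then f(6) = 582.

582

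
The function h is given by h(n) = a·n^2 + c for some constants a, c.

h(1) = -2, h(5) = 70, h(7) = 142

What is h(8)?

187

From h(1) = -2 and h(5) = 70: 1a + c = -2 and 25a + c = 70.
Subtracting: 24a = 72, so a = 3; then c = -2 − 3·1 = -5.
So h(n) = 3n² − 5, and h(8) = 187.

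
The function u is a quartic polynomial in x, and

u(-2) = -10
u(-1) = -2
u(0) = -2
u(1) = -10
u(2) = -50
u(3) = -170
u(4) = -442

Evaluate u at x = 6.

-1850

First differences: 8, 0, -8, -40, -120, -272. Second differences: -8, -8, -32, -80, -152. Third differences: 0, -24, -48, -72. Fourth differences: -24, -24, -24.
Level-4 differences are constant, so u has degree 4.
Fitting a degree-4 polynomial gives u(x) = -x^4 - 2x³ - 3x² - 2x - 2.
Then u(6) = -1850.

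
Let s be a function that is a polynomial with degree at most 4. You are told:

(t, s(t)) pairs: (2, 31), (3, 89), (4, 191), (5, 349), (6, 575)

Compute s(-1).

1

First differences: 58, 102, 158, 226. Second differences: 44, 56, 68. Third differences: 12, 12.
Level-3 differences are constant, so s has degree 3.
Fitting a degree-3 polynomial gives s(t) = 2t³ + 4t² - 1.
Then s(-1) = 1.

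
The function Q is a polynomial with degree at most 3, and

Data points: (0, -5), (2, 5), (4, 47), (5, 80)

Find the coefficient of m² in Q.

4

Write Q(m) = am³ + bm² + cm + d; the 4 given values yield a linear system in the 4 coefficients.
Solving, the leading coefficient vanishes, and Q(m) = 4m² - 3m - 5.
The coefficient of m² is 4.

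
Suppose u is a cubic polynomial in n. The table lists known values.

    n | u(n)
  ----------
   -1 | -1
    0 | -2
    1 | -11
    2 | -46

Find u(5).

-487

Write u(n) = an³ + bn² + cn + d; the 4 given values yield a linear system in the 4 coefficients.
Solving, u(n) = -3n³ - 4n² - 2n - 2.
Then u(5) = -487.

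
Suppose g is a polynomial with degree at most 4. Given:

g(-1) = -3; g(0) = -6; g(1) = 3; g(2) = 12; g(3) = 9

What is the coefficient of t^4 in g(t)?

First differences: -3, 9, 9, -3. Second differences: 12, 0, -12. Third differences: -12, -12.
Level-3 differences are constant, so g has degree 3.
Fitting a degree-3 polynomial gives g(t) = -2t³ + 6t² + 5t - 6.
The coefficient of t^4 is 0.

0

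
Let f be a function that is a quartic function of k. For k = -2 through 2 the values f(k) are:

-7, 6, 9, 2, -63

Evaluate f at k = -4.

Write f(k) = ak^4 + bk³ + ck² + dk + e; the 5 given values yield a linear system in the 5 coefficients.
Solving, f(k) = -2k^4 - 4k³ - 3k² + 2k + 9.
Then f(-4) = -303.

-303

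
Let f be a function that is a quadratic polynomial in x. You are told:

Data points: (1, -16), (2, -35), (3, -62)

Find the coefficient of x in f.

Write f(x) = ax² + bx + c; the 3 given values yield a linear system in the 3 coefficients.
Solving, f(x) = -4x² - 7x - 5.
The coefficient of x is -7.

-7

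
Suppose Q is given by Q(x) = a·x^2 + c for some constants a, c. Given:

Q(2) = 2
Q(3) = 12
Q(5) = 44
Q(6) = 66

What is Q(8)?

From Q(2) = 2 and Q(3) = 12: 4a + c = 2 and 9a + c = 12.
Subtracting: 5a = 10, so a = 2; then c = 2 − 2·4 = -6.
So Q(x) = 2x² − 6, and Q(8) = 122.

122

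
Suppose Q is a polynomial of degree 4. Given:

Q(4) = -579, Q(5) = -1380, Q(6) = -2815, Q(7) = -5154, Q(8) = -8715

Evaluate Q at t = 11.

-30630

Write Q(t) = at^4 + bt³ + ct² + dt + e; the 5 given values yield a linear system in the 5 coefficients.
Solving, Q(t) = -2t^4 - t³ - 2t + 5.
Then Q(11) = -30630.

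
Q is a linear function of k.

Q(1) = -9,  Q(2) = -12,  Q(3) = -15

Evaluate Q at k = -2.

First differences: -3, -3.
Level-1 differences are constant, so Q has degree 1.
Fitting a degree-1 polynomial gives Q(k) = -3k - 6.
Then Q(-2) = 0.

0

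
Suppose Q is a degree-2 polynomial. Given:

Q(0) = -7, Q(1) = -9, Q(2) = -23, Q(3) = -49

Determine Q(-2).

First differences: -2, -14, -26. Second differences: -12, -12.
Level-2 differences are constant, so Q has degree 2.
Fitting a degree-2 polynomial gives Q(t) = -6t² + 4t - 7.
Then Q(-2) = -39.

-39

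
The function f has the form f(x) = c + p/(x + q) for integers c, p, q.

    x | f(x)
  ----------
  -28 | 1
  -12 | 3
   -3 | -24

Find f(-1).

(f(x) − c)(x + q) = p for each data point; the three points give a linear system in c and q, then p follows.
Solving: c = 0, q = 4, p = -24, so f(x) = -24/(x + 4).
Then f(-1) = 0 − 24/3 = -8.

-8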